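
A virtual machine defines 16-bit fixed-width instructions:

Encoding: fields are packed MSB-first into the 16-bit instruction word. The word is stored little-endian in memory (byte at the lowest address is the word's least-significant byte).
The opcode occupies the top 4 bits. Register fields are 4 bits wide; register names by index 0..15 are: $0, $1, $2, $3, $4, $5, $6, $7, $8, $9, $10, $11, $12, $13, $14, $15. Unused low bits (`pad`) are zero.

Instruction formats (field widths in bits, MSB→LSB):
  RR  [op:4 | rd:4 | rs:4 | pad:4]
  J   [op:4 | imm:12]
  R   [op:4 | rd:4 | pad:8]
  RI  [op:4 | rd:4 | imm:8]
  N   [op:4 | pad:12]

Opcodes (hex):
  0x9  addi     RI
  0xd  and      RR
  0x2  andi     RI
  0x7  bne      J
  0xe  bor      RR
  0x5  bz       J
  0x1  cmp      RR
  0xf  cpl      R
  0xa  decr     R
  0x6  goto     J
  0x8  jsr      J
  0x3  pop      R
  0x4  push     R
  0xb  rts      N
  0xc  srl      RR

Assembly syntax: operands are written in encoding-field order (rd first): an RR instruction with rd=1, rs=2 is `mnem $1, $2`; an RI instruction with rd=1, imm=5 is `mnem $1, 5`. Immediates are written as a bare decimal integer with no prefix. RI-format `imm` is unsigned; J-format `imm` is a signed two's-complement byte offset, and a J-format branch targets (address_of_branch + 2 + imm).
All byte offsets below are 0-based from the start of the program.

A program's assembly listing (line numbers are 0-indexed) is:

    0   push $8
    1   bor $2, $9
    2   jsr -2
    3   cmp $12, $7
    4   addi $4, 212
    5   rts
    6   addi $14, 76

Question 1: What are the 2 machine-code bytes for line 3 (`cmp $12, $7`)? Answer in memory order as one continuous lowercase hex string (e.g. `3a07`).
701c

line 3 (cmp): pack op=0x1:4|rd=12:4|rs=7:4|pad=0:4 = 0x1c70; little→ 70 1c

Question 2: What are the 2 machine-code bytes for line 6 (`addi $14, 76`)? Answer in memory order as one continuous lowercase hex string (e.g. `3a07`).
4c9e

6. addi fields op=0x9:4|rd=14:4|imm=76:8 → word 9e4ch → 4c 9e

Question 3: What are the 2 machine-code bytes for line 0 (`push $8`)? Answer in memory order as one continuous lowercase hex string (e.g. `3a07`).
0. push fields op=0x4:4|rd=8:4|pad=0:8 → word 4800h → 00 48

0048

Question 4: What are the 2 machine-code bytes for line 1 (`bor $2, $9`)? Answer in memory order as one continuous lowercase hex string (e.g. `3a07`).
90e2

line 1 (bor): pack op=0xe:4|rd=2:4|rs=9:4|pad=0:4 = 0xe290; little→ 90 e2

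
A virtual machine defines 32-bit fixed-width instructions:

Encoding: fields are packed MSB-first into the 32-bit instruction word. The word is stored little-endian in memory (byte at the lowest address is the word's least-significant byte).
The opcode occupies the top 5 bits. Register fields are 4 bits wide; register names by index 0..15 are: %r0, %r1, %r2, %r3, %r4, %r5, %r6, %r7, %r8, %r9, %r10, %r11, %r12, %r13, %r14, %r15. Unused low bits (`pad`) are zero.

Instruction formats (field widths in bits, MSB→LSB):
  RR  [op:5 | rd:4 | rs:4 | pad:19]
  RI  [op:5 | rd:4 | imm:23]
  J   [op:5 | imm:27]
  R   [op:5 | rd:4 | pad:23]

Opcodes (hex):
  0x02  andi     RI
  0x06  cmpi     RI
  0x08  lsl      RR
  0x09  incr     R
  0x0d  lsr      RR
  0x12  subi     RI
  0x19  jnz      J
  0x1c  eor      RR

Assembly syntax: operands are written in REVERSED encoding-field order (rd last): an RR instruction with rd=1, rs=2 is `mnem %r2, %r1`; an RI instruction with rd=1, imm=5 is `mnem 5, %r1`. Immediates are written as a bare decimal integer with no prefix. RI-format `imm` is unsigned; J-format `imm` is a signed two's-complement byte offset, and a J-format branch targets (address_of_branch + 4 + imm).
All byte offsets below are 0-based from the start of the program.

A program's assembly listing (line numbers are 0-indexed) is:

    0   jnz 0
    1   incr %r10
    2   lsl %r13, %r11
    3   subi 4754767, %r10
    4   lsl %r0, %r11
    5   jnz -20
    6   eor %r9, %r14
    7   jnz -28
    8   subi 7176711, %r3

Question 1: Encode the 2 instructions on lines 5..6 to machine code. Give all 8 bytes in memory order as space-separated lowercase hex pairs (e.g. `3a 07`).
ec ff ff cf 00 00 48 e7

5. jnz fields op=0x19:5|imm=-20:27 → word cfffffech → ec ff ff cf
6. eor fields op=0x1c:5|rd=14:4|rs=9:4|pad=0:19 → word e7480000h → 00 00 48 e7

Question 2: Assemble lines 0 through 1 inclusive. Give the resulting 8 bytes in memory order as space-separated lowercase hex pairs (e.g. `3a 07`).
00 00 00 c8 00 00 00 4d

line 0 (jnz): pack op=0x19:5|imm=0:27 = 0xc8000000; little→ 00 00 00 c8
line 1 (incr): pack op=0x9:5|rd=10:4|pad=0:23 = 0x4d000000; little→ 00 00 00 4d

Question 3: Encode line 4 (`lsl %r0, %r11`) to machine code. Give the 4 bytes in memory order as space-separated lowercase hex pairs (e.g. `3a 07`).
L4: lsl op=0x8:5|rd=11:4|rs=0:4|pad=0:19 ⇒ 0x45800000 ⇒ little 00 00 80 45

00 00 80 45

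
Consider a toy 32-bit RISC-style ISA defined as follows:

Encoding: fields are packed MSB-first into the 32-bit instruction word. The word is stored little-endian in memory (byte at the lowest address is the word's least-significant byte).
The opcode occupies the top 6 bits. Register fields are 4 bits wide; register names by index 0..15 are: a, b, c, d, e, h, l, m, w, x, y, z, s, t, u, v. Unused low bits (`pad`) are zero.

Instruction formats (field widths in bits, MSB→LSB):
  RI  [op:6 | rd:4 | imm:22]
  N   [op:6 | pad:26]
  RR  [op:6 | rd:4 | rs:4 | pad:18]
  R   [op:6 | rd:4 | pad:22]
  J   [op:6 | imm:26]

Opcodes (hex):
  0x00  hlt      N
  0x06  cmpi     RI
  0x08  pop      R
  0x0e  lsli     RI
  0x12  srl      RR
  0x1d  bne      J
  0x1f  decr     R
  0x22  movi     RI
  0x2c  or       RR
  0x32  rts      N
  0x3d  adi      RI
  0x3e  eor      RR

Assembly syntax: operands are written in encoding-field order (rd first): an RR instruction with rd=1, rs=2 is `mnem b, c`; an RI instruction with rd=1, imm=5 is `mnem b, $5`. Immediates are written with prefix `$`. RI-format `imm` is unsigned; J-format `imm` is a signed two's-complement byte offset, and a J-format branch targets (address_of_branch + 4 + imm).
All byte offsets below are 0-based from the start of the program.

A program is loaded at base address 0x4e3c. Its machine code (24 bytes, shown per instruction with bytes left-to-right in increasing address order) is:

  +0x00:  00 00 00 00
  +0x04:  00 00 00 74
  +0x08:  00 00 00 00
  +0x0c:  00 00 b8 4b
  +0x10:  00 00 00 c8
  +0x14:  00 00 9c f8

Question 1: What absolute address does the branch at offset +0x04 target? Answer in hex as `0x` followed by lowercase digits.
0x4e44

@+04  little-endian(00 00 00 74) = 0x74000000
  opcode bits[31:26]=0x1d: bne/J
  imm: (w>>0)&0x3ffffff=0x0 → $0
  target = base 0x4e3c + off 0x04 + 4 + imm 0 = 0x4e44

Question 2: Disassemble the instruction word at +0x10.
+0x10: 00 00 00 c8 ⇒ word 0xc8000000 (little)
  top 6b → 0x32 → rts [N]

rts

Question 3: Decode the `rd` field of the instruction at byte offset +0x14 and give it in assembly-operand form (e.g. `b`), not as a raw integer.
+0x14: 00 00 9c f8 ⇒ word 0xf89c0000 (little)
  top 6b → 0x3e → eor [RR]
  rd: (w>>22)&0xf=0x2 → c
  rs: (w>>18)&0xf=0x7 → m

c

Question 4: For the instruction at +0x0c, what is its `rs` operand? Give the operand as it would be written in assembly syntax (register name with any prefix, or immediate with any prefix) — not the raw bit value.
u

+0x0c: 00 00 b8 4b ⇒ word 0x4bb80000 (little)
  op=0x4bb80000>>26=0x12 ⇒ srl (RR)
  rd@[25:22]=0xe ⇒ u
  rs@[21:18]=0xe ⇒ u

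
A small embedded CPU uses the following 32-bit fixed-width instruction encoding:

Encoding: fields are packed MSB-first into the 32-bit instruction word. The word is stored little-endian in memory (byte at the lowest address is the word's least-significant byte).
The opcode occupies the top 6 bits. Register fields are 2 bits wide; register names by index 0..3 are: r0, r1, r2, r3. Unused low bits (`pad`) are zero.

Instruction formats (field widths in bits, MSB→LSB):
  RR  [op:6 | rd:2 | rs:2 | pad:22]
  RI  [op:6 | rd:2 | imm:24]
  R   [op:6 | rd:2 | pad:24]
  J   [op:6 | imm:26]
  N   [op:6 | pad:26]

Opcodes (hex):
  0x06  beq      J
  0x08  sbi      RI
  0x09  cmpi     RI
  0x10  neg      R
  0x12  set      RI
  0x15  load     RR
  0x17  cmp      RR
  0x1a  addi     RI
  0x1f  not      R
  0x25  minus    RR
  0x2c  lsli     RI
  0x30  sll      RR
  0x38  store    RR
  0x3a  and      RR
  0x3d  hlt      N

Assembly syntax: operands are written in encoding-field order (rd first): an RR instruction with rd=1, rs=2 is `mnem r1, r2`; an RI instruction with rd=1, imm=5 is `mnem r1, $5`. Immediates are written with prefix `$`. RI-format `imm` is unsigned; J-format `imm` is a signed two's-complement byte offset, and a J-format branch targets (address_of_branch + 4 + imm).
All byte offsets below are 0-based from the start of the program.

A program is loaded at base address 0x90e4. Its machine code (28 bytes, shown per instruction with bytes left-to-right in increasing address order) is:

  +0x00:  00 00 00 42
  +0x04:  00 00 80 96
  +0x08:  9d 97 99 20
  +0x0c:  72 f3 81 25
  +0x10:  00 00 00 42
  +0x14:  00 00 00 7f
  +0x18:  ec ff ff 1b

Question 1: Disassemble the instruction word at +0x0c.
[0c] 72 f3 81 25 → 0x2581f372
  opcode bits[31:26]=0x9: cmpi/RI
  rd@[25:24]=0x1 ⇒ r1
  imm@[23:0]=0x81f372 ⇒ $8516466

cmpi r1, $8516466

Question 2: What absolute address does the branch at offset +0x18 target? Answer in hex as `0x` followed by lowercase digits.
off 0x18: read ec ff ff 1b as little → 0x1bffffec
  opcode bits[31:26]=0x6: beq/J
  imm@[25:0]=0x3ffffec (s26→-20) ⇒ $-20
  target = base 0x90e4 + off 0x18 + 4 + imm -20 = 0x90ec

0x90ec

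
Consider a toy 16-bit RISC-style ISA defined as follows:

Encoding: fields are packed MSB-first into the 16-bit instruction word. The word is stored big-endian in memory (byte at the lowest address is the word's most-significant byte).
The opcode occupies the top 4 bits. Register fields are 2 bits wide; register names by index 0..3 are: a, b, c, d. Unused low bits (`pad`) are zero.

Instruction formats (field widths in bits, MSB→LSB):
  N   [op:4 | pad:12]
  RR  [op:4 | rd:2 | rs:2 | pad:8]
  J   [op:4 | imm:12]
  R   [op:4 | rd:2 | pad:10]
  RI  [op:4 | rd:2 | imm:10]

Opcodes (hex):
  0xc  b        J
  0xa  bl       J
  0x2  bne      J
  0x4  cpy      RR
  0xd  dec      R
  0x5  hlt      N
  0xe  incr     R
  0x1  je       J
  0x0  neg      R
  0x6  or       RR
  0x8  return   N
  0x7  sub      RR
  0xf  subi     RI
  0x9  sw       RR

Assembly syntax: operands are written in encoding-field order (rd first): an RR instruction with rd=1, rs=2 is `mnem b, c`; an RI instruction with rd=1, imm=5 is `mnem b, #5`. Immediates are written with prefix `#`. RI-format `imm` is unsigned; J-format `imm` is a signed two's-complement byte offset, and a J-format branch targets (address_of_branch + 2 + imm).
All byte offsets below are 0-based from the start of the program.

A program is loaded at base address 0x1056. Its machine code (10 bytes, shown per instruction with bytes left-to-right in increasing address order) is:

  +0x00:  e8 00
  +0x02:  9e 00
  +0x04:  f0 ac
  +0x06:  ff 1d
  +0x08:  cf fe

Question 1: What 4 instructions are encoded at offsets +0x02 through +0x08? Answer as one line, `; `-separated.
off 0x02: read 9e 00 as big → 0x9e00
  top 4b → 0x9 → sw [RR]
  [11:10] rd=3 = d
  [9:8] rs=2 = c
off 0x04: read f0 ac as big → 0xf0ac
  top 4b → 0xf → subi [RI]
  [11:10] rd=0 = a
  [9:0] imm=172 = #172
off 0x06: read ff 1d as big → 0xff1d
  top 4b → 0xf → subi [RI]
  [11:10] rd=3 = d
  [9:0] imm=797 = #797
off 0x08: read cf fe as big → 0xcffe
  top 4b → 0xc → b [J]
  [11:0] imm=4094 (s12→-2) = #-2

sw d, c; subi a, #172; subi d, #797; b #-2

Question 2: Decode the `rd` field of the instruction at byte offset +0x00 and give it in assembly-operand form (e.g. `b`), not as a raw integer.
c

@+00  big-endian(e8 00) = 0xe800
  opcode bits[15:12]=0xe: incr/R
  [11:10] rd=2 = c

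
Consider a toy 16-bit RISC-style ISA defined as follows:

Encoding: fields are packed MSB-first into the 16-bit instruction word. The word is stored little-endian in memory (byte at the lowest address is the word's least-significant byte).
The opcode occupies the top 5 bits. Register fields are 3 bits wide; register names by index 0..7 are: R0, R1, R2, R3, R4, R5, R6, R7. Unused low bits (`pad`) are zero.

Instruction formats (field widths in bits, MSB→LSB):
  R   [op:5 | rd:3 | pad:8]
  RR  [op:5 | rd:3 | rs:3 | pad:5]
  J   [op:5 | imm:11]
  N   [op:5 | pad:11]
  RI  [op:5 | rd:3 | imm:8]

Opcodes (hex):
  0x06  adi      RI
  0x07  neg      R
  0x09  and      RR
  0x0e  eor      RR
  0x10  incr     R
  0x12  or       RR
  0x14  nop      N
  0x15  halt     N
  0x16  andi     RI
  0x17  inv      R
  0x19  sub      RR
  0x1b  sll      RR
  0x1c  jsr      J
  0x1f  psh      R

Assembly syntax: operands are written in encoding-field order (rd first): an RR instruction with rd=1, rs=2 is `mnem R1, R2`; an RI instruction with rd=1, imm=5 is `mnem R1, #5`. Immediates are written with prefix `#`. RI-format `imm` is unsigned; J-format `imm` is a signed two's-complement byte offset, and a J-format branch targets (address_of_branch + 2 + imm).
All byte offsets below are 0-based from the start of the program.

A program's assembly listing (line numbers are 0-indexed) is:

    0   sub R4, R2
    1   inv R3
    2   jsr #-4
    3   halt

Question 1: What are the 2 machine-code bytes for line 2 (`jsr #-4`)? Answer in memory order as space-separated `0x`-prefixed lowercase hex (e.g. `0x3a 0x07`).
0xfc 0xe7

2. jsr fields op=0x1c:5|imm=-4:11 → word e7fch → fc e7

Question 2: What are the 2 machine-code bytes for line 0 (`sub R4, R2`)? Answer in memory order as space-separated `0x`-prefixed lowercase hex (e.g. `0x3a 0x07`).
0x40 0xcc

0. sub fields op=0x19:5|rd=4:3|rs=2:3|pad=0:5 → word cc40h → 40 cc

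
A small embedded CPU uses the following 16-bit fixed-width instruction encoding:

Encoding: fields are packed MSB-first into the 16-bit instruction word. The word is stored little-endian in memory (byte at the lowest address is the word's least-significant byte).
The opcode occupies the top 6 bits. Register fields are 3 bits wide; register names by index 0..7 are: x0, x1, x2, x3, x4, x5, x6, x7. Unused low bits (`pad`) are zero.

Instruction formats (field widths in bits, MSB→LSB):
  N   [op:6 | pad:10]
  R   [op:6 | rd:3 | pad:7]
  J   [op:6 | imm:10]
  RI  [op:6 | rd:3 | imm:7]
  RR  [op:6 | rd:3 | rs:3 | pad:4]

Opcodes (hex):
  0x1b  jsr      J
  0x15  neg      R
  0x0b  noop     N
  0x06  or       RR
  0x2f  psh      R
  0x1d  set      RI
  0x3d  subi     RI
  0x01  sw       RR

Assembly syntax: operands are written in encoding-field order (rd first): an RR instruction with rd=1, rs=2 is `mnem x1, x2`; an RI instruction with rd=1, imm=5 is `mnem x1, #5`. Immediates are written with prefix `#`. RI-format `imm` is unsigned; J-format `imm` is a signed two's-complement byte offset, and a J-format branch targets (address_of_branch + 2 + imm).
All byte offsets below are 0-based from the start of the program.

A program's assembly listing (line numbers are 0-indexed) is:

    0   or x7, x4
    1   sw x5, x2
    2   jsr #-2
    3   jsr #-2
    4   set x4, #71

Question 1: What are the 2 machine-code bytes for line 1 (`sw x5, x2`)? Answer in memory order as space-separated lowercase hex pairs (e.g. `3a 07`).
line 1 (sw): pack op=0x1:6|rd=5:3|rs=2:3|pad=0:4 = 0x06a0; little→ a0 06

a0 06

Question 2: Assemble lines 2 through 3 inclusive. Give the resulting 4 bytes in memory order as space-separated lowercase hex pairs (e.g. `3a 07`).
fe 6f fe 6f

line 2 (jsr): pack op=0x1b:6|imm=-2:10 = 0x6ffe; little→ fe 6f
line 3 (jsr): pack op=0x1b:6|imm=-2:10 = 0x6ffe; little→ fe 6f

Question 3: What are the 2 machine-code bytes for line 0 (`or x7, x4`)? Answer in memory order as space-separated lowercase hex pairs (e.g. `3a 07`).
c0 1b

0. or fields op=0x6:6|rd=7:3|rs=4:3|pad=0:4 → word 1bc0h → c0 1b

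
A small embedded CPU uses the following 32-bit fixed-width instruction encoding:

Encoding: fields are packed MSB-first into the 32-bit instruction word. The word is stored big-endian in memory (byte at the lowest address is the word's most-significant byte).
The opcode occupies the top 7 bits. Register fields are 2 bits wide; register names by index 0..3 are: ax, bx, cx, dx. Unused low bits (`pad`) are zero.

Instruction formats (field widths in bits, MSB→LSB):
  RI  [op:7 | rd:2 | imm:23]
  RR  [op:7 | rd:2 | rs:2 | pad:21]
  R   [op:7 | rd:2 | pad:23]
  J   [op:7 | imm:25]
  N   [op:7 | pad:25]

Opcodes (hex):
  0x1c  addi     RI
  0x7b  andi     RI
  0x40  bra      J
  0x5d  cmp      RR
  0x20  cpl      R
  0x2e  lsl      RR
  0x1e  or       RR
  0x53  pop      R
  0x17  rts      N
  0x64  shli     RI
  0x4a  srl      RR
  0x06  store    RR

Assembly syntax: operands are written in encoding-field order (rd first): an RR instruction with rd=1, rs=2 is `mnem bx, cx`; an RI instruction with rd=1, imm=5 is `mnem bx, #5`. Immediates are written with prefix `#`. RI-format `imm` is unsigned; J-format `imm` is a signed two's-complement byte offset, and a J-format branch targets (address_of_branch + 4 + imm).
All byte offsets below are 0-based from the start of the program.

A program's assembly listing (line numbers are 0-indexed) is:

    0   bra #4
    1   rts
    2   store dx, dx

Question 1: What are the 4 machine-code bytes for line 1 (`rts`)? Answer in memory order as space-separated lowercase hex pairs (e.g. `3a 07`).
L1: rts op=0x17:7|pad=0:25 ⇒ 0x2e000000 ⇒ big 2e 00 00 00

2e 00 00 00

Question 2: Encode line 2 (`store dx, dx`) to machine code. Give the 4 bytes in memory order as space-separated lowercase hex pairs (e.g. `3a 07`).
0d e0 00 00

L2: store op=0x6:7|rd=3:2|rs=3:2|pad=0:21 ⇒ 0x0de00000 ⇒ big 0d e0 00 00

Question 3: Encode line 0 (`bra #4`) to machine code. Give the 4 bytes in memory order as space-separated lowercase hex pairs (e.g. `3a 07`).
80 00 00 04

L0: bra op=0x40:7|imm=4:25 ⇒ 0x80000004 ⇒ big 80 00 00 04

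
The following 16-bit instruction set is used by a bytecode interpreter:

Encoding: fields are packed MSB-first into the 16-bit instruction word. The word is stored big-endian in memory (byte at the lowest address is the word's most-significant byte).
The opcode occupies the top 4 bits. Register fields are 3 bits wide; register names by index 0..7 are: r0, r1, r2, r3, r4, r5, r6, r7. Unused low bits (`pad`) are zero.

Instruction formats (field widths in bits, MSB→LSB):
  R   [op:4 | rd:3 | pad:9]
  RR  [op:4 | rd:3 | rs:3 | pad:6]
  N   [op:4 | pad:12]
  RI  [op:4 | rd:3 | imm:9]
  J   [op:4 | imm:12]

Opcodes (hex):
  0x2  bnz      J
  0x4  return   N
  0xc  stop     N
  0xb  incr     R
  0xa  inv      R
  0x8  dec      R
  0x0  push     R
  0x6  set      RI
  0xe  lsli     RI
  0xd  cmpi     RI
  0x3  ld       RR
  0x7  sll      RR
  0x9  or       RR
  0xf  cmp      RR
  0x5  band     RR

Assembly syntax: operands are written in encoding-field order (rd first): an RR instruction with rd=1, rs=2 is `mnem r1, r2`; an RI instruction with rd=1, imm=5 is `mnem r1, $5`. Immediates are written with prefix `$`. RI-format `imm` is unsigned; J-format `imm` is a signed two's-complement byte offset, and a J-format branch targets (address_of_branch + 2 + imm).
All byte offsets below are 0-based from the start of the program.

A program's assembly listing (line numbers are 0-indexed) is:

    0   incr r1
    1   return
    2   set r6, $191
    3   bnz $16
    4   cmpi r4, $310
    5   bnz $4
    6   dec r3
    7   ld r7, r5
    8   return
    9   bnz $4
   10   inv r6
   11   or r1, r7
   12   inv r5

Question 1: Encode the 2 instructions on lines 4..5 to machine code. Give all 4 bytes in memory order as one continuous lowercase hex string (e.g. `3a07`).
line 4 (cmpi): pack op=0xd:4|rd=4:3|imm=310:9 = 0xd936; big→ d9 36
line 5 (bnz): pack op=0x2:4|imm=4:12 = 0x2004; big→ 20 04

d9362004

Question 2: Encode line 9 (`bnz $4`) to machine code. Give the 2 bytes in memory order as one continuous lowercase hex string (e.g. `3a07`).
line 9 (bnz): pack op=0x2:4|imm=4:12 = 0x2004; big→ 20 04

2004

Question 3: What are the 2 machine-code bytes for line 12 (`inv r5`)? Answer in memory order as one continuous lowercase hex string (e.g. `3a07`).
L12: inv op=0xa:4|rd=5:3|pad=0:9 ⇒ 0xaa00 ⇒ big aa 00

aa00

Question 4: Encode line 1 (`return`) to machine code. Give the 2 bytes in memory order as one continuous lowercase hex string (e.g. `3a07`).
line 1 (return): pack op=0x4:4|pad=0:12 = 0x4000; big→ 40 00

4000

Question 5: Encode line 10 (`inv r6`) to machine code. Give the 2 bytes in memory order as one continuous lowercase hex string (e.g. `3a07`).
line 10 (inv): pack op=0xa:4|rd=6:3|pad=0:9 = 0xac00; big→ ac 00

ac00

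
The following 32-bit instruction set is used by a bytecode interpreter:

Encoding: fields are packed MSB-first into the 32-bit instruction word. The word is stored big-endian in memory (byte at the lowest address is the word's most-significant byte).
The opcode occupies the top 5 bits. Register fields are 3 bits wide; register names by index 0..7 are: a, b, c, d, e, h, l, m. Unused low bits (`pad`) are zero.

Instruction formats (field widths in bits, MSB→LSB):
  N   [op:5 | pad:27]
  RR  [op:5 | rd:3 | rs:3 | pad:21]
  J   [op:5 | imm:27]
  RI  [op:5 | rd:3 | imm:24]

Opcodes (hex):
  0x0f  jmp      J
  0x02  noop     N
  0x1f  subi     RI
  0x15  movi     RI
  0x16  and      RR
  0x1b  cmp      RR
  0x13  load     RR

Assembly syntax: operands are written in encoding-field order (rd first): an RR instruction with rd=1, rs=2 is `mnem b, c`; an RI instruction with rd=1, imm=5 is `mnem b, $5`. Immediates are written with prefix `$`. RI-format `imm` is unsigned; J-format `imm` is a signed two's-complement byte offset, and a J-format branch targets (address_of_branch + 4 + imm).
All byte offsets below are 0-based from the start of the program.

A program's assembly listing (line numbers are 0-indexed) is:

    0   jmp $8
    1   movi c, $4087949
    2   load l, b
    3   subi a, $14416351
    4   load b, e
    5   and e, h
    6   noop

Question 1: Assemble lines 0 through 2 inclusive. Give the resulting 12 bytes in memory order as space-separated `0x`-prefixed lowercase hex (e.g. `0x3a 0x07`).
0x78 0x00 0x00 0x08 0xaa 0x3e 0x60 0x8d 0x9e 0x20 0x00 0x00

0. jmp fields op=0xf:5|imm=8:27 → word 78000008h → 78 00 00 08
1. movi fields op=0x15:5|rd=2:3|imm=4087949:24 → word aa3e608dh → aa 3e 60 8d
2. load fields op=0x13:5|rd=6:3|rs=1:3|pad=0:21 → word 9e200000h → 9e 20 00 00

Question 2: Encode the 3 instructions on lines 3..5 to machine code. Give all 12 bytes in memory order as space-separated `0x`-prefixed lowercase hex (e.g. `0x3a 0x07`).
0xf8 0xdb 0xf9 0xdf 0x99 0x80 0x00 0x00 0xb4 0xa0 0x00 0x00

line 3 (subi): pack op=0x1f:5|rd=0:3|imm=14416351:24 = 0xf8dbf9df; big→ f8 db f9 df
line 4 (load): pack op=0x13:5|rd=1:3|rs=4:3|pad=0:21 = 0x99800000; big→ 99 80 00 00
line 5 (and): pack op=0x16:5|rd=4:3|rs=5:3|pad=0:21 = 0xb4a00000; big→ b4 a0 00 00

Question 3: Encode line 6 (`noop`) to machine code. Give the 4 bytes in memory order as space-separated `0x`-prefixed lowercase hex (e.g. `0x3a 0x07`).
line 6 (noop): pack op=0x2:5|pad=0:27 = 0x10000000; big→ 10 00 00 00

0x10 0x00 0x00 0x00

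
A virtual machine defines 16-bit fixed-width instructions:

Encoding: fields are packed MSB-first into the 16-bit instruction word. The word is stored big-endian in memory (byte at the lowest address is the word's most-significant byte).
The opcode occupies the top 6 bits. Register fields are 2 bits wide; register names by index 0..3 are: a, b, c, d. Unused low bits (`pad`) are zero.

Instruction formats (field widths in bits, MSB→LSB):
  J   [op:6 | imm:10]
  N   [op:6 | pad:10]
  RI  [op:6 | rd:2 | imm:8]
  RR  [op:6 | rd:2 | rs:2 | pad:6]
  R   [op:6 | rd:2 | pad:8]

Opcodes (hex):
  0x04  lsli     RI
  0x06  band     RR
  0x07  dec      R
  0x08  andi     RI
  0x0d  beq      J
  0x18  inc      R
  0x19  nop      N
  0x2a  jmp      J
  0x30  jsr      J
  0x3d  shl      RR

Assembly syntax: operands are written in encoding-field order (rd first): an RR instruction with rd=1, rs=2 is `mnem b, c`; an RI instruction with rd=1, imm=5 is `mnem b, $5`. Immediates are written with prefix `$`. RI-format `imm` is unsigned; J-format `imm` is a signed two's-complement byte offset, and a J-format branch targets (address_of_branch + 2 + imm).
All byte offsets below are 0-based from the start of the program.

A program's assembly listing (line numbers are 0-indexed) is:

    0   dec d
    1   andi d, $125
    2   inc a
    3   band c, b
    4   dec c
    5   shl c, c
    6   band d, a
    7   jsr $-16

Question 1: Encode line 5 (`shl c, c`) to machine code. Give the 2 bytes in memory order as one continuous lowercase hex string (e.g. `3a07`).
f680

5. shl fields op=0x3d:6|rd=2:2|rs=2:2|pad=0:6 → word f680h → f6 80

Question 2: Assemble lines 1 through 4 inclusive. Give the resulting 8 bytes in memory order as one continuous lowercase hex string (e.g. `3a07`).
237d60001a401e00

L1: andi op=0x8:6|rd=3:2|imm=125:8 ⇒ 0x237d ⇒ big 23 7d
L2: inc op=0x18:6|rd=0:2|pad=0:8 ⇒ 0x6000 ⇒ big 60 00
L3: band op=0x6:6|rd=2:2|rs=1:2|pad=0:6 ⇒ 0x1a40 ⇒ big 1a 40
L4: dec op=0x7:6|rd=2:2|pad=0:8 ⇒ 0x1e00 ⇒ big 1e 00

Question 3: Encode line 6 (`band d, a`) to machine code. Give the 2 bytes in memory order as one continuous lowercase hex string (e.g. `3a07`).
1b00

6. band fields op=0x6:6|rd=3:2|rs=0:2|pad=0:6 → word 1b00h → 1b 00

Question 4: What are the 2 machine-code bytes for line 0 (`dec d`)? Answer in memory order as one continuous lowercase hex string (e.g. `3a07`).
1f00

0. dec fields op=0x7:6|rd=3:2|pad=0:8 → word 1f00h → 1f 00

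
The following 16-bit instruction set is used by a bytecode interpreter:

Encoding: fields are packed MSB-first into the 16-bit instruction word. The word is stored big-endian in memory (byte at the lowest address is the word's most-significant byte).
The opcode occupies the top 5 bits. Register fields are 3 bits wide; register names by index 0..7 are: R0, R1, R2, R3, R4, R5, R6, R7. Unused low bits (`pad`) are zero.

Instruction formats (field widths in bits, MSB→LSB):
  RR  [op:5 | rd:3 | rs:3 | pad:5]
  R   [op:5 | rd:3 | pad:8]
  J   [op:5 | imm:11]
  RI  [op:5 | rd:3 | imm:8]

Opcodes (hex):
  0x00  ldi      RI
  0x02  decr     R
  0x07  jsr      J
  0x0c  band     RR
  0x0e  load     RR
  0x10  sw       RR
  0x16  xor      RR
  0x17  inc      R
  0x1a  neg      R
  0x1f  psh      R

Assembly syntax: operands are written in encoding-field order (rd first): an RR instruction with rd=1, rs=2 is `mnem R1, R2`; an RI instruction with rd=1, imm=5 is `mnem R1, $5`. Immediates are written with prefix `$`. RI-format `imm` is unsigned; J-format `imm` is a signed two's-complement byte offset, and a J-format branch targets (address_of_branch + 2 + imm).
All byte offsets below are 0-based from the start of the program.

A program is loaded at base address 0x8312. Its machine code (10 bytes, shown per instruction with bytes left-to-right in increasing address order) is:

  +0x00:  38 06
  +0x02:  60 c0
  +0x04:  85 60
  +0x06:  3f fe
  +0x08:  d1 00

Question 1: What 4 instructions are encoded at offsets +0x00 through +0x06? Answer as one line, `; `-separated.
jsr $6; band R0, R6; sw R5, R3; jsr $-2

off 0x00: read 38 06 as big → 0x3806
  opcode bits[15:11]=0x7: jsr/J
  [10:0] imm=6 = $6
off 0x02: read 60 c0 as big → 0x60c0
  opcode bits[15:11]=0xc: band/RR
  [10:8] rd=0 = R0
  [7:5] rs=6 = R6
off 0x04: read 85 60 as big → 0x8560
  opcode bits[15:11]=0x10: sw/RR
  [10:8] rd=5 = R5
  [7:5] rs=3 = R3
off 0x06: read 3f fe as big → 0x3ffe
  opcode bits[15:11]=0x7: jsr/J
  [10:0] imm=2046 (s11→-2) = $-2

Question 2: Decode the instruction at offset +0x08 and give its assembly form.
[08] d1 00 → 0xd100
  opcode bits[15:11]=0x1a: neg/R
  rd: (w>>8)&0x7=0x1 → R1

neg R1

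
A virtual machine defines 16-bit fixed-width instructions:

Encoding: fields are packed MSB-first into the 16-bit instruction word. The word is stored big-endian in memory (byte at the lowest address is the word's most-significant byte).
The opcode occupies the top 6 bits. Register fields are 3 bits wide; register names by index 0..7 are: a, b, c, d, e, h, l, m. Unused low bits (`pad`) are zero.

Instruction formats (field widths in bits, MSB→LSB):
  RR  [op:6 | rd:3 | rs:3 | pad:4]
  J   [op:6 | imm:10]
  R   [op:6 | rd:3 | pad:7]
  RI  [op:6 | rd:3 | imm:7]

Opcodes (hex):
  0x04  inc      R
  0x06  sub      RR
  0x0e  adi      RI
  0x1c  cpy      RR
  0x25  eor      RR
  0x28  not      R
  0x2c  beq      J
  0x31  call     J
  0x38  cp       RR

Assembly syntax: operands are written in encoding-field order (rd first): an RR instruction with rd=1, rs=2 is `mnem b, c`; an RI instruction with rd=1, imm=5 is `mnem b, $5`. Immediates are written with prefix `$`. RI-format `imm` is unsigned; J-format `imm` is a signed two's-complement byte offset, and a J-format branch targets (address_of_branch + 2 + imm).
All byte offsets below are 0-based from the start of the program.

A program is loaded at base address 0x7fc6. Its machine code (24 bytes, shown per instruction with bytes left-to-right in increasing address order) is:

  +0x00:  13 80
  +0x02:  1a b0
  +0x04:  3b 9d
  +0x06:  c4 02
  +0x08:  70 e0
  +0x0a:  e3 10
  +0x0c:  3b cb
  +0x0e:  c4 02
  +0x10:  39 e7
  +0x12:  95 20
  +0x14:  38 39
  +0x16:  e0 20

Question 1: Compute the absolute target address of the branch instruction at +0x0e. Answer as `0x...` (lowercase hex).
off 0x0e: read c4 02 as big → 0xc402
  opcode bits[15:10]=0x31: call/J
  imm: (w>>0)&0x3ff=0x2 → $2
  target = base 0x7fc6 + off 0x0e + 2 + imm 2 = 0x7fd8

0x7fd8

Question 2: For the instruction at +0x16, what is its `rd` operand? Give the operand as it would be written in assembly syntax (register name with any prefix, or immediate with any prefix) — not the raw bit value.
@+16  big-endian(e0 20) = 0xe020
  opcode bits[15:10]=0x38: cp/RR
  [9:7] rd=0 = a
  [6:4] rs=2 = c

a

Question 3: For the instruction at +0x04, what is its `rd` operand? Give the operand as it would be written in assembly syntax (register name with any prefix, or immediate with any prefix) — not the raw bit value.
+0x04: 3b 9d ⇒ word 0x3b9d (big)
  top 6b → 0xe → adi [RI]
  rd@[9:7]=0x7 ⇒ m
  imm@[6:0]=0x1d ⇒ $29

m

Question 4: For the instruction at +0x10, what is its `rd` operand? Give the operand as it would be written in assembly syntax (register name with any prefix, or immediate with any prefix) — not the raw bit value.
d

off 0x10: read 39 e7 as big → 0x39e7
  opcode bits[15:10]=0xe: adi/RI
  [9:7] rd=3 = d
  [6:0] imm=103 = $103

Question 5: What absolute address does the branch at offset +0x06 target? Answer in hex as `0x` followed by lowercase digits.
0x7fd0

off 0x06: read c4 02 as big → 0xc402
  top 6b → 0x31 → call [J]
  imm@[9:0]=0x2 ⇒ $2
  target = base 0x7fc6 + off 0x06 + 2 + imm 2 = 0x7fd0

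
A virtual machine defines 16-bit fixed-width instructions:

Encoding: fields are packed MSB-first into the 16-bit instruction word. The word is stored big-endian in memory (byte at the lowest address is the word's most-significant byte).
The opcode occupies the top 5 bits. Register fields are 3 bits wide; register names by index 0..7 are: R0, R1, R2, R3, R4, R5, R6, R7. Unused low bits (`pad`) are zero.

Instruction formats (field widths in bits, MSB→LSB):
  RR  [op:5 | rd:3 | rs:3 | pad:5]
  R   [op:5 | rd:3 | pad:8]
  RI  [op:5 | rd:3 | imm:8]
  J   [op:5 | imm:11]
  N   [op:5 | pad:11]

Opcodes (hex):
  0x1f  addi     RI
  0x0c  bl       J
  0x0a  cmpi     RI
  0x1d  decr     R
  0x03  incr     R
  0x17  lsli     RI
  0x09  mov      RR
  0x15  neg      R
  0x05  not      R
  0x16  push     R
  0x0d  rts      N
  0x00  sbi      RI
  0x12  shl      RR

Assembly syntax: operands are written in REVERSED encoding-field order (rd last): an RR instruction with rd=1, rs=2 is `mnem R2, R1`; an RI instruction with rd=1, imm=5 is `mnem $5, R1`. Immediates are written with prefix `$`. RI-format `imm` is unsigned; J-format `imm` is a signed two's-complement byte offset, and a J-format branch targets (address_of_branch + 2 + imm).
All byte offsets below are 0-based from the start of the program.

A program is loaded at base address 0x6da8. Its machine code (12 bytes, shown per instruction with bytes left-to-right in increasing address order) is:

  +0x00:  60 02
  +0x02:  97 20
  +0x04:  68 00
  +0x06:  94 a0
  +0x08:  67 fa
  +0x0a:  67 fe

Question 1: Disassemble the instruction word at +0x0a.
+0x0a: 67 fe ⇒ word 0x67fe (big)
  top 5b → 0xc → bl [J]
  imm: (w>>0)&0x7ff=0x7fe (s11→-2) → $-2

bl $-2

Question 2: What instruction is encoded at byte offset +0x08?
+0x08: 67 fa ⇒ word 0x67fa (big)
  opcode bits[15:11]=0xc: bl/J
  [10:0] imm=2042 (s11→-6) = $-6

bl $-6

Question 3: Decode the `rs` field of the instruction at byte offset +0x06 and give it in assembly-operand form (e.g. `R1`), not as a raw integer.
R5

off 0x06: read 94 a0 as big → 0x94a0
  top 5b → 0x12 → shl [RR]
  [10:8] rd=4 = R4
  [7:5] rs=5 = R5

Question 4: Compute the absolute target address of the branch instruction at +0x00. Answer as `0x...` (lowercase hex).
@+00  big-endian(60 02) = 0x6002
  op=0x6002>>11=0xc ⇒ bl (J)
  imm: (w>>0)&0x7ff=0x2 → $2
  target = base 0x6da8 + off 0x00 + 2 + imm 2 = 0x6dac

0x6dac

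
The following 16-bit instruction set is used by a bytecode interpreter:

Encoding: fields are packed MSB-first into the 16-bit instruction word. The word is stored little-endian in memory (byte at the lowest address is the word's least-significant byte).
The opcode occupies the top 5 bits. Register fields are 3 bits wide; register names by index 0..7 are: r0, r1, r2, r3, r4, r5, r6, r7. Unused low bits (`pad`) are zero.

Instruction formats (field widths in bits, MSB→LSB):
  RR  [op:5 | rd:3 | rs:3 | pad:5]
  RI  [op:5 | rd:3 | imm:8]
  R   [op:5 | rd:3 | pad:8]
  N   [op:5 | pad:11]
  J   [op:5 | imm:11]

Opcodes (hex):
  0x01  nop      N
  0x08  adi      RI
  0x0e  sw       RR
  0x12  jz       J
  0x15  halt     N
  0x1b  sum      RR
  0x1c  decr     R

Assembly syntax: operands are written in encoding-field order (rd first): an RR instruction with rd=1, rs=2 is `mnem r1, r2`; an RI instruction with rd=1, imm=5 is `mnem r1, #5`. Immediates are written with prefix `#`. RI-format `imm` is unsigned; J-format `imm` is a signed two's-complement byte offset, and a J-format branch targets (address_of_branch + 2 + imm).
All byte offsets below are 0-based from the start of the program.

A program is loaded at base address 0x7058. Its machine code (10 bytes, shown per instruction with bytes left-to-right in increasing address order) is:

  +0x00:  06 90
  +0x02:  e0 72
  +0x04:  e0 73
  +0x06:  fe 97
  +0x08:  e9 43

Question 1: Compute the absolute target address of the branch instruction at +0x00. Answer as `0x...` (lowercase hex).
0x7060

[00] 06 90 → 0x9006
  top 5b → 0x12 → jz [J]
  imm@[10:0]=0x6 ⇒ #6
  target = base 0x7058 + off 0x00 + 2 + imm 6 = 0x7060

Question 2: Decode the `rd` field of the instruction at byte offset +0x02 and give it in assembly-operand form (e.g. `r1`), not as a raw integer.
r2

+0x02: e0 72 ⇒ word 0x72e0 (little)
  top 5b → 0xe → sw [RR]
  [10:8] rd=2 = r2
  [7:5] rs=7 = r7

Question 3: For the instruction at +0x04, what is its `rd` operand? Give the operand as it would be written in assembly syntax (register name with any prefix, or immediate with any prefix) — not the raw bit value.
r3

+0x04: e0 73 ⇒ word 0x73e0 (little)
  op=0x73e0>>11=0xe ⇒ sw (RR)
  [10:8] rd=3 = r3
  [7:5] rs=7 = r7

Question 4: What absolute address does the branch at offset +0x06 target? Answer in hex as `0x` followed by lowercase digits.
0x705e

off 0x06: read fe 97 as little → 0x97fe
  opcode bits[15:11]=0x12: jz/J
  [10:0] imm=2046 (s11→-2) = #-2
  target = base 0x7058 + off 0x06 + 2 + imm -2 = 0x705e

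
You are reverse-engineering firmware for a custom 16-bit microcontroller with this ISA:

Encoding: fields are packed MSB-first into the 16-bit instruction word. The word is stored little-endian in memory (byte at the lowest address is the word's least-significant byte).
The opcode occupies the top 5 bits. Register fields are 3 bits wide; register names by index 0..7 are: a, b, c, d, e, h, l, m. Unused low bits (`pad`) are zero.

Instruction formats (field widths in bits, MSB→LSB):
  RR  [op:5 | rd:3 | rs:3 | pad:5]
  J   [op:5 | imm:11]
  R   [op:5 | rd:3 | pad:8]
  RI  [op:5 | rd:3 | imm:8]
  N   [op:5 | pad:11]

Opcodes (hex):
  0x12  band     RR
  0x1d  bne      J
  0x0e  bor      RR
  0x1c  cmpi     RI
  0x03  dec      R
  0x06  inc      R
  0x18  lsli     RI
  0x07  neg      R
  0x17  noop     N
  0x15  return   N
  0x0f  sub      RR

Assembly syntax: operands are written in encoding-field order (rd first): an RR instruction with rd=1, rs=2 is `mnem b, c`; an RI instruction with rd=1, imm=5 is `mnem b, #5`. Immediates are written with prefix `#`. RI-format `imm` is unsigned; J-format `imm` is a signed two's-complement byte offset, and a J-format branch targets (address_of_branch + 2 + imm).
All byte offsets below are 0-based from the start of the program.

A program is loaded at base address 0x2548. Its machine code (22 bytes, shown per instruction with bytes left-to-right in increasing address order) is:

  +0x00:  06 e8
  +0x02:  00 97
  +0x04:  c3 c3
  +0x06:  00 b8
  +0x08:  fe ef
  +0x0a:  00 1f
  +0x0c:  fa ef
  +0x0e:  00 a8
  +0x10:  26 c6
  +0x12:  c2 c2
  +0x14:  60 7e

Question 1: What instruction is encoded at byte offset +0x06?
off 0x06: read 00 b8 as little → 0xb800
  top 5b → 0x17 → noop [N]

noop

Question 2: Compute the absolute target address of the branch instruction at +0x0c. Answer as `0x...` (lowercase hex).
[0c] fa ef → 0xeffa
  opcode bits[15:11]=0x1d: bne/J
  imm: (w>>0)&0x7ff=0x7fa (s11→-6) → #-6
  target = base 0x2548 + off 0x0c + 2 + imm -6 = 0x2550

0x2550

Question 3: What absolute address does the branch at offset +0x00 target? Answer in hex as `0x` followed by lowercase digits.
0x2550

+0x00: 06 e8 ⇒ word 0xe806 (little)
  opcode bits[15:11]=0x1d: bne/J
  imm: (w>>0)&0x7ff=0x6 → #6
  target = base 0x2548 + off 0x00 + 2 + imm 6 = 0x2550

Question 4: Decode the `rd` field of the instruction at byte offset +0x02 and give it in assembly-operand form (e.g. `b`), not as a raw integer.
m

[02] 00 97 → 0x9700
  op=0x9700>>11=0x12 ⇒ band (RR)
  [10:8] rd=7 = m
  [7:5] rs=0 = a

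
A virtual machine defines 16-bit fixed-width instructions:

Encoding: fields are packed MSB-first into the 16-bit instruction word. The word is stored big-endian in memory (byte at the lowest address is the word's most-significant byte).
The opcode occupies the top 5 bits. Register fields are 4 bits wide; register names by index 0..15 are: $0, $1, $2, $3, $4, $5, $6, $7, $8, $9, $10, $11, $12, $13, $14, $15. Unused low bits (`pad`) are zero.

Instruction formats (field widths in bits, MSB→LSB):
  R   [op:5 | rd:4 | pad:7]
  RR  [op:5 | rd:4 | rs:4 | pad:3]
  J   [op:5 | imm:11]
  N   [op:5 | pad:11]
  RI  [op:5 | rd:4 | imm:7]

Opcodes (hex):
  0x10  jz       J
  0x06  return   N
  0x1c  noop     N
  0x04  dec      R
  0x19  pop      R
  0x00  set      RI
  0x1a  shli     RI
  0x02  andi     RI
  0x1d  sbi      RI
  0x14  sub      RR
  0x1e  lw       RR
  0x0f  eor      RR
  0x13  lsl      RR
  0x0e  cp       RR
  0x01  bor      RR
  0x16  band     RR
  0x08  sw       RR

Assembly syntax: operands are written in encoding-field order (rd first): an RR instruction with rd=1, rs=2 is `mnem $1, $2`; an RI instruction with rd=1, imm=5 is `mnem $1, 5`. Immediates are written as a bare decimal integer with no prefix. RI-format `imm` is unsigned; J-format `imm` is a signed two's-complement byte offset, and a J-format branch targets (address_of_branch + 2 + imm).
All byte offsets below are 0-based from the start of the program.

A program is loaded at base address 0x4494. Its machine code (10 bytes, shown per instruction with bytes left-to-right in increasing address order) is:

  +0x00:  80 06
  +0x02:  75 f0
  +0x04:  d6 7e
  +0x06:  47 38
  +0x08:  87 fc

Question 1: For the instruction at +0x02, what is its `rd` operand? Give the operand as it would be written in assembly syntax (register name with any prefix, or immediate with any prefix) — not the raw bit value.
@+02  big-endian(75 f0) = 0x75f0
  top 5b → 0xe → cp [RR]
  [10:7] rd=11 = $11
  [6:3] rs=14 = $14

$11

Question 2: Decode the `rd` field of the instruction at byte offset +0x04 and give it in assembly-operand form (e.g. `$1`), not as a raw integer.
@+04  big-endian(d6 7e) = 0xd67e
  top 5b → 0x1a → shli [RI]
  rd: (w>>7)&0xf=0xc → $12
  imm: (w>>0)&0x7f=0x7e → 126

$12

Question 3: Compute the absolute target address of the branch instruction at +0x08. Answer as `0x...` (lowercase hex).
0x449a

off 0x08: read 87 fc as big → 0x87fc
  top 5b → 0x10 → jz [J]
  imm@[10:0]=0x7fc (s11→-4) ⇒ -4
  target = base 0x4494 + off 0x08 + 2 + imm -4 = 0x449a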